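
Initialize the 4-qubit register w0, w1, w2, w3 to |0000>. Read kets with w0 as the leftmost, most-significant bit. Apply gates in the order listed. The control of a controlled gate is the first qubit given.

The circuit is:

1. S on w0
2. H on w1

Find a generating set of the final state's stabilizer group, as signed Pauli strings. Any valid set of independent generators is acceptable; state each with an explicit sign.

The stabilizer group can be generated by +IXII, +ZIII, +IIZI, +IIIZ, among other valid generating sets.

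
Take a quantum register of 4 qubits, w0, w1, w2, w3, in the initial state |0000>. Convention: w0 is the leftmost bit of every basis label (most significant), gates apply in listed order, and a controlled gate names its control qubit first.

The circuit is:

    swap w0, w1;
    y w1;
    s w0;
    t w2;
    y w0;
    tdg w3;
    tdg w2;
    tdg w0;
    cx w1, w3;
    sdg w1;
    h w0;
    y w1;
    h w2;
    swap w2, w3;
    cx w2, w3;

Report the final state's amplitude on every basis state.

The final amplitudes are -exp(3*I*pi/4)/2 on |0010>, -exp(3*I*pi/4)/2 on |0011>, exp(3*I*pi/4)/2 on |1010>, exp(3*I*pi/4)/2 on |1011>, and 0 on every other basis state.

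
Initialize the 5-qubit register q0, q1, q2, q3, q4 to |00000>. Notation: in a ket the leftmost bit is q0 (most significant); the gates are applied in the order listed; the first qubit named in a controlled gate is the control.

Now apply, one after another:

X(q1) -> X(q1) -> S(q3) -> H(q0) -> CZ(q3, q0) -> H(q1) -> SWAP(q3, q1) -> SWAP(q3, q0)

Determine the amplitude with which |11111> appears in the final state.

The amplitude on |11111> is 0. Key observation: the block from step 1 through step 2 cancels to the identity and can be dropped.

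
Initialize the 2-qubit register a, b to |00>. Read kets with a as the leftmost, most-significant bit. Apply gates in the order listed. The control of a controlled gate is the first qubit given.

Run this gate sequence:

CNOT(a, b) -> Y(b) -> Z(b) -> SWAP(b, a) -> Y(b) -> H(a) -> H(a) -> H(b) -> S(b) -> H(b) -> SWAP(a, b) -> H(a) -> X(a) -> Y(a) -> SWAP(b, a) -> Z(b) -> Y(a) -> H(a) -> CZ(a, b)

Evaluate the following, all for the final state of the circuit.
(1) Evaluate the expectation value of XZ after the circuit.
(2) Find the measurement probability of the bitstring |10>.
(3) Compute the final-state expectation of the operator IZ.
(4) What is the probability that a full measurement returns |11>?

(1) In the final state, XZ has expectation 1.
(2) Outcome |10> occurs with probability 1/4.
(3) The expectation value of IZ is 0.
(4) The probability of measuring |11> is 1/4.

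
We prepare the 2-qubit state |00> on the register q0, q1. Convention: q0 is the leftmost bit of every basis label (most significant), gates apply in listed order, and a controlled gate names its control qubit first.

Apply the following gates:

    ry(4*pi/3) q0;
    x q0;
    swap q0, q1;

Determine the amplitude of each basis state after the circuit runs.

After the circuit, the state carries amplitude sqrt(3)/2 on |00>, -1/2 on |01>, 0 on |10>, 0 on |11>.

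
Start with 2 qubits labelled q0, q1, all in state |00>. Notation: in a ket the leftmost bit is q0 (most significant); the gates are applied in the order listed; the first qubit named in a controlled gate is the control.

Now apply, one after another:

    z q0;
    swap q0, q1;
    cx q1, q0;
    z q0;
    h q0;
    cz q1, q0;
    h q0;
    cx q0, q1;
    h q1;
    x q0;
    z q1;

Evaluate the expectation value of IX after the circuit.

In the final state, IX has expectation -1.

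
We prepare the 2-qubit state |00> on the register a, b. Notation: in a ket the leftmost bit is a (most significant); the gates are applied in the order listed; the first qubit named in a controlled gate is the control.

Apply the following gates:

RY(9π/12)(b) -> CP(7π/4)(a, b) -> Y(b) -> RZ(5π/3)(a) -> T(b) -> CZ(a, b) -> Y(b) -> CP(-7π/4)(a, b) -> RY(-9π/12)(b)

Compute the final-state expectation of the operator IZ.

In the final state, IZ has expectation sqrt(2)/4 + 1/2.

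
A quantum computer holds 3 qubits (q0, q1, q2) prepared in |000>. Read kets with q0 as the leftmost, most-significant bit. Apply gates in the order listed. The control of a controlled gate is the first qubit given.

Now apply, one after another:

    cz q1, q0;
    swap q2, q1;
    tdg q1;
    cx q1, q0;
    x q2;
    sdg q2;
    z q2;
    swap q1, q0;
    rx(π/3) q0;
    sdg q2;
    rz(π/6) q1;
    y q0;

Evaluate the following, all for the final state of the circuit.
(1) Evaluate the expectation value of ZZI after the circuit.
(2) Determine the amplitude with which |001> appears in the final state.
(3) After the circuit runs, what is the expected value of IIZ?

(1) The expectation value of ZZI is -1/2.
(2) |001> carries amplitude exp(11*I*pi/12)/2 in the final state.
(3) The expectation value of IIZ is -1.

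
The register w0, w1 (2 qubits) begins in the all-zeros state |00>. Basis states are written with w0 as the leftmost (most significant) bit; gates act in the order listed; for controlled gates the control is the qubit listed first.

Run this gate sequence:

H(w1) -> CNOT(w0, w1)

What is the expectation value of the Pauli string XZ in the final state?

The expectation value of XZ is 0.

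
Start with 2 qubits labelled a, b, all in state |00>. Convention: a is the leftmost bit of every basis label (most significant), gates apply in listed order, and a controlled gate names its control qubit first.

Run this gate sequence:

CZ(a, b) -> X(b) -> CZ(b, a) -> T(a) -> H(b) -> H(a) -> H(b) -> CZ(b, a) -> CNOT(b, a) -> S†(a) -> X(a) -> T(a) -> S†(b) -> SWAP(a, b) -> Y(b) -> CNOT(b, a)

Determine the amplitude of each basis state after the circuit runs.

The resulting statevector has amplitude 0 on |00>, -sqrt(2)*I/2 on |01>, sqrt(2)*exp(I*pi/4)/2 on |10>, 0 on |11>.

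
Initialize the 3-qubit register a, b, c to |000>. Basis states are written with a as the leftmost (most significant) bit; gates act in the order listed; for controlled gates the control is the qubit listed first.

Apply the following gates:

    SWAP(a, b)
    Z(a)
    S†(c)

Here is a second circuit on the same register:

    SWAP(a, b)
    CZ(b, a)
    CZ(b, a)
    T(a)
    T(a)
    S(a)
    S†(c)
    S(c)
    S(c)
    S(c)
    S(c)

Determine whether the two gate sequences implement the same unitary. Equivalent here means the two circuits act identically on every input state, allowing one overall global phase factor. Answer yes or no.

Yes: on every input state the two circuits agree up to one overall phase factor.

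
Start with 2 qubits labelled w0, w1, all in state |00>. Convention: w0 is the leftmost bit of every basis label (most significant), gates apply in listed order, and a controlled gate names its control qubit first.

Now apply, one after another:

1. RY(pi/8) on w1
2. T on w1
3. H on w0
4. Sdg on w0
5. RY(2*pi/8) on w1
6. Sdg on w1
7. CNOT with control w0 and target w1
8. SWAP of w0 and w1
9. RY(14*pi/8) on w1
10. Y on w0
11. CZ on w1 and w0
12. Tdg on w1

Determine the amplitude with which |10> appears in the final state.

The final state's coefficient on |10> equals -I*cos(pi/16)/2 + sqrt(2)*I*sqrt(1/2 - sqrt(2)/4)*sqrt(sqrt(2)/4 + 1/2)*exp(I*pi/4)*sin(pi/16).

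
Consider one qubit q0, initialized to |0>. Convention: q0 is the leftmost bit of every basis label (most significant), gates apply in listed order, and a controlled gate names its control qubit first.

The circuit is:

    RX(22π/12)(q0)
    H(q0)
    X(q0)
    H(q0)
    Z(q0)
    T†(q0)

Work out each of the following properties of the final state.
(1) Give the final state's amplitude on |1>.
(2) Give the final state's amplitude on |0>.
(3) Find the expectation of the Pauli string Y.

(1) The amplitude on |1> is (-sqrt(6) + sqrt(2))*exp(I*pi/4)/4.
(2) The amplitude on |0> is -sqrt(6)/4 - sqrt(2)/4.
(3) In the final state, Y has expectation sqrt(2)/4.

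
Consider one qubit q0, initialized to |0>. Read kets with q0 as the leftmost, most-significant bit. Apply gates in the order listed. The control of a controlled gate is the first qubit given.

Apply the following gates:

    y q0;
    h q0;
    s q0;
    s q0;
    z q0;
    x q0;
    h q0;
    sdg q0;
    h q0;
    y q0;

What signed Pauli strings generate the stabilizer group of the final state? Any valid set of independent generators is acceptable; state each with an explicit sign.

One valid set of independent stabilizer generators is +X (any independent generating set of the same group is equally correct).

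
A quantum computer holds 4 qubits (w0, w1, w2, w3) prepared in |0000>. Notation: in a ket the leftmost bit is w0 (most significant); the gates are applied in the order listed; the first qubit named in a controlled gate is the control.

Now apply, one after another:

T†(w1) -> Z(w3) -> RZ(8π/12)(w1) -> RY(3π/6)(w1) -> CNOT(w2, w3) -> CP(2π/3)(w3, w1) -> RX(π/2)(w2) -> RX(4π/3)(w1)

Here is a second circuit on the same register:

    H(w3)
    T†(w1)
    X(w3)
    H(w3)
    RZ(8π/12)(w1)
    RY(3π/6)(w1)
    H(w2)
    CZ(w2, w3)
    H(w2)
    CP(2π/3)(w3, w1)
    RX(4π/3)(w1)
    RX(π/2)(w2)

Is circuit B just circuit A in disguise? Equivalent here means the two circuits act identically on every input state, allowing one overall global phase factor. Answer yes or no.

No, they are not equivalent — no single phase factor reconciles the two unitaries.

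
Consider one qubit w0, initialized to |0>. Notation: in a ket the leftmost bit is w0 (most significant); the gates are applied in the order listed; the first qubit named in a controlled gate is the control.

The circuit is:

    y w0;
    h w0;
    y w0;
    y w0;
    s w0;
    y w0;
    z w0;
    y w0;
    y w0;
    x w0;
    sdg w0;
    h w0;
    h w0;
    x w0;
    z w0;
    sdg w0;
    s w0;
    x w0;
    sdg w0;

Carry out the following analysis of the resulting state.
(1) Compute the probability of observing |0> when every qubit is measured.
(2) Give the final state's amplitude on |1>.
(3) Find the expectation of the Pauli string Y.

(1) Outcome |0> occurs with probability 1/2.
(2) The amplitude on |1> is sqrt(2)*I/2.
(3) In the final state, Y has expectation -1.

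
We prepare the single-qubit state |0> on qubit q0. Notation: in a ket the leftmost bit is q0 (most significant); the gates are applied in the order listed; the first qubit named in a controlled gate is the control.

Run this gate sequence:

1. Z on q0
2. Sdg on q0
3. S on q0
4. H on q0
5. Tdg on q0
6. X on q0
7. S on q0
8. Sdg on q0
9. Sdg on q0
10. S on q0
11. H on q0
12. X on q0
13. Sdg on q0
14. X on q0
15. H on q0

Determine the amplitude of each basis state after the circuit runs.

The resulting statevector has amplitude sqrt(2)*(-1 - I - exp(I*pi/4) - exp(3*I*pi/4))/4 on |0>, sqrt(2)*(1 - I - exp(I*pi/4) + exp(3*I*pi/4))/4 on |1>.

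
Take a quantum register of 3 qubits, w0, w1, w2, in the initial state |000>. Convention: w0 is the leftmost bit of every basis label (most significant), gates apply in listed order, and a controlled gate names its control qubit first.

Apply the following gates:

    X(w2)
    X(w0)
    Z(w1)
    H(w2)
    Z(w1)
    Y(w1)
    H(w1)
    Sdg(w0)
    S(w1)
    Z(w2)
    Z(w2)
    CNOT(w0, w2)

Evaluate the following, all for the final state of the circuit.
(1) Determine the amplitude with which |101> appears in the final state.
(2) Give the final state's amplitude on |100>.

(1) |101> carries amplitude 1/2 in the final state.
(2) The final state's coefficient on |100> equals -1/2.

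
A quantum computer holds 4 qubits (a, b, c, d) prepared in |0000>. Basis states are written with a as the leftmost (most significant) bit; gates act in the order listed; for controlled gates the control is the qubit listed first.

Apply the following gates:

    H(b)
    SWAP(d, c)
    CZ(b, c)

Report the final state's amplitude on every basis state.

The final amplitudes are sqrt(2)/2 on |0000>, sqrt(2)/2 on |0100>, and 0 on every other basis state.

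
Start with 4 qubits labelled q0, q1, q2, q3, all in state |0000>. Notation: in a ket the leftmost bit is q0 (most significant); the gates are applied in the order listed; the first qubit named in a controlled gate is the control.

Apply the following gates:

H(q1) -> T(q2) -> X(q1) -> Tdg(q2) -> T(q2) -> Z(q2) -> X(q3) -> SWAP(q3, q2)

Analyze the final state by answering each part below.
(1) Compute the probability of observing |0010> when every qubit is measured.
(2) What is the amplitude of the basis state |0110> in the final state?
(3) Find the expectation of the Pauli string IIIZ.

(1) Outcome |0010> occurs with probability 1/2.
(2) The final state's coefficient on |0110> equals sqrt(2)/2.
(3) In the final state, IIIZ has expectation 1.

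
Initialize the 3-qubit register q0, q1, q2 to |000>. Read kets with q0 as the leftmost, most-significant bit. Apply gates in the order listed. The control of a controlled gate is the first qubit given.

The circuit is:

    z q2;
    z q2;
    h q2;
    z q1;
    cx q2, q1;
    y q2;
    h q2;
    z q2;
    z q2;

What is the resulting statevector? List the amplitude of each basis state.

The final amplitudes are I/2 on |000>, -I/2 on |001>, -I/2 on |010>, -I/2 on |011>, 0 on |100>, 0 on |101>, 0 on |110>, 0 on |111>.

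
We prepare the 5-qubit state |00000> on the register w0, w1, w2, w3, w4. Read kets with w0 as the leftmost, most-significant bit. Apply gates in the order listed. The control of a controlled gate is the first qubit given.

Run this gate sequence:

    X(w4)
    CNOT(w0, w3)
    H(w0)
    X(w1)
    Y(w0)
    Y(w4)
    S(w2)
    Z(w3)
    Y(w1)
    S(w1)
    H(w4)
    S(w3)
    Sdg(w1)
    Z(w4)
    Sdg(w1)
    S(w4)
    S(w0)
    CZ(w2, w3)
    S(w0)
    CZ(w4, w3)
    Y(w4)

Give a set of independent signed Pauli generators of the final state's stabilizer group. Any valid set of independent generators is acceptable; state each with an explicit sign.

The final state is stabilized by the group generated by +XIIII, -IIIIY, +IZIII, +IIZII, +IIIZI; other independent generating sets are equally valid.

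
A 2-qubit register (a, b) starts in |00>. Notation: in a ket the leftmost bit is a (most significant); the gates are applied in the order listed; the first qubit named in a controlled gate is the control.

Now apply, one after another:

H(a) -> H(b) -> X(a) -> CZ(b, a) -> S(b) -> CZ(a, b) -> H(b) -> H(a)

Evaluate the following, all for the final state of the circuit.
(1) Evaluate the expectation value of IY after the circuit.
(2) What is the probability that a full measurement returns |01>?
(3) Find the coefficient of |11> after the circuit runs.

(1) The expectation value of IY is -1.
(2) A full measurement returns |01> with probability 1/2.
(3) |11> carries amplitude 0 in the final state.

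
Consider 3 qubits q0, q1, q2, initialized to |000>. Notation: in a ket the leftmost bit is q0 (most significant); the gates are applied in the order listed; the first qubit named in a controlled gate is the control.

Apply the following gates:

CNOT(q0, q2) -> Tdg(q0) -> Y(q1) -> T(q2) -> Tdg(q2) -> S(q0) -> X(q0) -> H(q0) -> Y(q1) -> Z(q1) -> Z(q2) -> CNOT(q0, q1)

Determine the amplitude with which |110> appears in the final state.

The amplitude on |110> is -sqrt(2)/2.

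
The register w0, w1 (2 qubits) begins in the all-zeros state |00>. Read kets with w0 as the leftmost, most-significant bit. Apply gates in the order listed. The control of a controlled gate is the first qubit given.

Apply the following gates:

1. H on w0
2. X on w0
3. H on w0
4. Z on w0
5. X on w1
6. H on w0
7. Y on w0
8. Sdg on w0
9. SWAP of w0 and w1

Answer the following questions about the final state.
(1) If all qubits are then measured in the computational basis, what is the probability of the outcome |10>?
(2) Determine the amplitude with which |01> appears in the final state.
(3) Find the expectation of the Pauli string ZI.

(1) A full measurement returns |10> with probability 1/2. Key observation: gates 1-4 undo each other exactly, leaving only the rest of the circuit to track.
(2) |01> carries amplitude 0 in the final state.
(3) In the final state, ZI has expectation -1.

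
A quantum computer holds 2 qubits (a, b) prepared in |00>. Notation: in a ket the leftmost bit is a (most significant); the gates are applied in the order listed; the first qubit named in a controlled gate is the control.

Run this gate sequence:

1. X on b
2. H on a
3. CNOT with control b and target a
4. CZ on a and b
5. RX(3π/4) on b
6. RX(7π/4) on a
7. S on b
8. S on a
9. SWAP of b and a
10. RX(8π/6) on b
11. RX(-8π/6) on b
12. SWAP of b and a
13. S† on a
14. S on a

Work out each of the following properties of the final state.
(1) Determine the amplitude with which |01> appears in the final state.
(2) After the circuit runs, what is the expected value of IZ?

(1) The final state's coefficient on |01> equals -sqrt(2)/4 + 1/4 - I/4. Key observation: gates 8-13 undo each other exactly, leaving only the rest of the circuit to track.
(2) In the final state, IZ has expectation sqrt(2)/2.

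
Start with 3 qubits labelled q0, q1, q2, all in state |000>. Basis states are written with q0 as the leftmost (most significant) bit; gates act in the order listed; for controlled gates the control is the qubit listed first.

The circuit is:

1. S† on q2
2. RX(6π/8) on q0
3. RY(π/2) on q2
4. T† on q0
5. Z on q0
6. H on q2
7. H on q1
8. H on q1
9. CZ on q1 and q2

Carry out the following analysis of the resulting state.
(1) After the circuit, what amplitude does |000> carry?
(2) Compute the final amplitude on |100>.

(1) The amplitude on |000> is sqrt(2 - sqrt(2))/2. Key observation: the block from step 7 through step 8 cancels to the identity and can be dropped.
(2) The amplitude on |100> is sqrt(sqrt(2) + 2)*exp(I*pi/4)/2.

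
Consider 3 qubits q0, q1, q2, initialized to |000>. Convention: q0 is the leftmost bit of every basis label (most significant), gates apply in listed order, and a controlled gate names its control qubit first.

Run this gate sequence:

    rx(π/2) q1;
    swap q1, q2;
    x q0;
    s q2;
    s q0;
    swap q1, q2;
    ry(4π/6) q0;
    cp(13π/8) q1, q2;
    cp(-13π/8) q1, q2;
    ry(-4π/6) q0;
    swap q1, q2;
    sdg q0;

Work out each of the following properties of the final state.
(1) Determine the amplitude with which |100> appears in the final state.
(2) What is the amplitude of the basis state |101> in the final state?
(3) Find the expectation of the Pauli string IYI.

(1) |100> carries amplitude sqrt(2)/2 in the final state. Key observation: the block from step 5 through step 12 cancels to the identity and can be dropped.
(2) The final state's coefficient on |101> equals sqrt(2)/2.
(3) In the final state, IYI has expectation 0.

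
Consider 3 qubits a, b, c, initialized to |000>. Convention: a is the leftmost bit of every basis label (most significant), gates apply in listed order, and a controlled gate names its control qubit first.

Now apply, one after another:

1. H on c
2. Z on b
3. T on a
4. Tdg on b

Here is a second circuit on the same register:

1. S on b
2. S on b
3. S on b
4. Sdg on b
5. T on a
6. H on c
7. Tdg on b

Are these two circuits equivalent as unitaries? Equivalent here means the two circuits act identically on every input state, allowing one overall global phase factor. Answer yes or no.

Yes: on every input state the two circuits agree up to one overall phase factor.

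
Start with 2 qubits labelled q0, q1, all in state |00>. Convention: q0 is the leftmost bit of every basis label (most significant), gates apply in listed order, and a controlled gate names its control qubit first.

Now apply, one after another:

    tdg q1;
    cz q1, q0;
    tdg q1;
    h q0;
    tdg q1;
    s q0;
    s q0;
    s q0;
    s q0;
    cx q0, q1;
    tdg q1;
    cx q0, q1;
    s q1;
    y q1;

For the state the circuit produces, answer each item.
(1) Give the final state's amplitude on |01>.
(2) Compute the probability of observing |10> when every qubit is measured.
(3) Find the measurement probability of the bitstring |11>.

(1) The final state's coefficient on |01> equals sqrt(2)*I/2.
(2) A full measurement returns |10> with probability 0.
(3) Outcome |11> occurs with probability 1/2.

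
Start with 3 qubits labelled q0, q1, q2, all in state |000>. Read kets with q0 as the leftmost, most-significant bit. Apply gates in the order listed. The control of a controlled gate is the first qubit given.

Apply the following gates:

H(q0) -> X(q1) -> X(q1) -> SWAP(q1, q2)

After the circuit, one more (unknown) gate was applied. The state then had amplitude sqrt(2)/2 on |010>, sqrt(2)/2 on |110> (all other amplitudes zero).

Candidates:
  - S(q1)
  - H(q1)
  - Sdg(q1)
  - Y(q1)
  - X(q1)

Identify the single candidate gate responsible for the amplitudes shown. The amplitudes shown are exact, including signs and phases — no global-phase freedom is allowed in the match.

The unique candidate consistent with the amplitudes is X(q1). Key observation: the block from step 2 through step 3 cancels to the identity and can be dropped.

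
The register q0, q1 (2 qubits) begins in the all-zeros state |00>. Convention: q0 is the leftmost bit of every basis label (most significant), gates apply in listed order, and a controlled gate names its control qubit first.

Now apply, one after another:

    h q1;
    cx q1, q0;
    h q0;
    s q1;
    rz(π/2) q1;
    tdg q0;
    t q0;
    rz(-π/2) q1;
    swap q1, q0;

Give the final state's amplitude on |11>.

The final state's coefficient on |11> equals -I/2. Key observation: gates 5-8 undo each other exactly, leaving only the rest of the circuit to track.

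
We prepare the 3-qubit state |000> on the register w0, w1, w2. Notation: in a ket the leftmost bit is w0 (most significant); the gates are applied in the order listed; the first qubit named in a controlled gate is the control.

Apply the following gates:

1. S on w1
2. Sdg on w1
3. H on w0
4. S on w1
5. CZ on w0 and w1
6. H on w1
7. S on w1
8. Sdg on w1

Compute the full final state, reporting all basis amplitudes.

The resulting statevector has amplitude 1/2 on |000>, 0 on |001>, 1/2 on |010>, 0 on |011>, 1/2 on |100>, 0 on |101>, 1/2 on |110>, 0 on |111>.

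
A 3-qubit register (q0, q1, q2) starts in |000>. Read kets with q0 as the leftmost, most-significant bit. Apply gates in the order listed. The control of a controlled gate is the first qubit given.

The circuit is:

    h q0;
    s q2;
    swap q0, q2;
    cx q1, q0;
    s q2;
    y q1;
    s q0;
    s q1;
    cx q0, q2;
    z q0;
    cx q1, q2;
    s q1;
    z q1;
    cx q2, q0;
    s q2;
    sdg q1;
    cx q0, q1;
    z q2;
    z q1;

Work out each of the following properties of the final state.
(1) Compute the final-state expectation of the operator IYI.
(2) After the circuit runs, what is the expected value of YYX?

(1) In the final state, IYI has expectation 0.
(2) In the final state, YYX has expectation 1.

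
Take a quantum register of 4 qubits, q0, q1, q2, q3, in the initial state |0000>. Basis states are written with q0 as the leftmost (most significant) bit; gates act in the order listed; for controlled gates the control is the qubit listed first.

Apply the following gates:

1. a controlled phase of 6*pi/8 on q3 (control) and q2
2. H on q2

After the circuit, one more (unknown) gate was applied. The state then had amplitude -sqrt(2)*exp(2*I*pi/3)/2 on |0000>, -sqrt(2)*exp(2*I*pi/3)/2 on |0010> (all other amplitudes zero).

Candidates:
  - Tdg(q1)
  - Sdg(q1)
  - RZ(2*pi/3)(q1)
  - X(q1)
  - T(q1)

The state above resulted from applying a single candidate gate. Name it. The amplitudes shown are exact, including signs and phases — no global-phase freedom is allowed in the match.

It was RZ(2*pi/3)(q1) that produced the state shown.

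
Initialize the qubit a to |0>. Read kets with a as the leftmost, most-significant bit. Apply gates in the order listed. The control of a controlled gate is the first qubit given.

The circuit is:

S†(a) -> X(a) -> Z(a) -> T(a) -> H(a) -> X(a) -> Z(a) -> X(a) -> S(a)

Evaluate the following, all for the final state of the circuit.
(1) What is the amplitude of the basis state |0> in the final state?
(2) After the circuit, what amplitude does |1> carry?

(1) |0> carries amplitude sqrt(2)*exp(I*pi/4)/2 in the final state.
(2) The final state's coefficient on |1> equals sqrt(2)*exp(3*I*pi/4)/2.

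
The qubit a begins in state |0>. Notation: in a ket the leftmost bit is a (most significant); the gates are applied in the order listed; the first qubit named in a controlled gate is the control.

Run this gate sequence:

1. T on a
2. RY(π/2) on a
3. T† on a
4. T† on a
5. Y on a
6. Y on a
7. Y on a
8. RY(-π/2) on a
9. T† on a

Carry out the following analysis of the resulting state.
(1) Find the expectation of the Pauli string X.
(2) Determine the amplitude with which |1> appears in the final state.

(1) The expectation value of X is -sqrt(2)/2.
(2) |1> carries amplitude sqrt(2)/2 in the final state.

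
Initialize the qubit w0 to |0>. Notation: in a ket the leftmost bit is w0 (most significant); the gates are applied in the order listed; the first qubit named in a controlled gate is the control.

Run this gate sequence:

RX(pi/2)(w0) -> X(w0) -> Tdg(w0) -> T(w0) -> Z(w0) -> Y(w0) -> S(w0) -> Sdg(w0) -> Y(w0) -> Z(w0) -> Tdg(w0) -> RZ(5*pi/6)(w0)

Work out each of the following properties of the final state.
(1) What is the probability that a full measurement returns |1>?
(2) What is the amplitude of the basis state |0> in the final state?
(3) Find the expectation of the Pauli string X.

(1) A full measurement returns |1> with probability 1/2.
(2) The final state's coefficient on |0> equals -sqrt(2)*exp(I*pi/12)/2.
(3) In the final state, X has expectation -sqrt(6)/4 - sqrt(2)/4.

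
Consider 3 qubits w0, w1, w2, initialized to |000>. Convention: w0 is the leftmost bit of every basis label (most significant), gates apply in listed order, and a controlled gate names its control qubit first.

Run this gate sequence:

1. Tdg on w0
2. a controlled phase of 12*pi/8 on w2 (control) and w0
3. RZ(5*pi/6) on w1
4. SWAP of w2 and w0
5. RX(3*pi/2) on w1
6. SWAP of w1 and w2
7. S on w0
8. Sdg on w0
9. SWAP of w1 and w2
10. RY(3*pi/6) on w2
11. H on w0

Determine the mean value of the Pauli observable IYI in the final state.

The observable IYI averages to 1. Key observation: steps 6-9 multiply out to the identity, so the circuit reduces to the remaining gates.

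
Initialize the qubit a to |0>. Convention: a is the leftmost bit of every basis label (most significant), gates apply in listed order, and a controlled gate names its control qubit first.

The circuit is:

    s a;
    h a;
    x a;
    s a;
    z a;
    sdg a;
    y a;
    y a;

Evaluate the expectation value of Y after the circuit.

The observable Y averages to 0.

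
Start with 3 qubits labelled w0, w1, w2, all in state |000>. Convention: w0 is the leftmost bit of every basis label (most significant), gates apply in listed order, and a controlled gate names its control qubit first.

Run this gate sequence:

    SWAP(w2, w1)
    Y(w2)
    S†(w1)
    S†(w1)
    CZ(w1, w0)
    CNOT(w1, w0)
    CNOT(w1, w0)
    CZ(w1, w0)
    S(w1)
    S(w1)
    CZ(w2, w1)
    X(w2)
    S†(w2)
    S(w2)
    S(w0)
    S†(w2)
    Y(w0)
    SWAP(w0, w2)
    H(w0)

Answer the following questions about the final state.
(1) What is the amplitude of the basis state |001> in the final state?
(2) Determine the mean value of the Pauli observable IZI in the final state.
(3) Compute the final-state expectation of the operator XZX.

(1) The final state's coefficient on |001> equals -sqrt(2)/2. Key observation: gates 3-10 undo each other exactly, leaving only the rest of the circuit to track.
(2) The expectation value of IZI is 1.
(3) The observable XZX averages to 0.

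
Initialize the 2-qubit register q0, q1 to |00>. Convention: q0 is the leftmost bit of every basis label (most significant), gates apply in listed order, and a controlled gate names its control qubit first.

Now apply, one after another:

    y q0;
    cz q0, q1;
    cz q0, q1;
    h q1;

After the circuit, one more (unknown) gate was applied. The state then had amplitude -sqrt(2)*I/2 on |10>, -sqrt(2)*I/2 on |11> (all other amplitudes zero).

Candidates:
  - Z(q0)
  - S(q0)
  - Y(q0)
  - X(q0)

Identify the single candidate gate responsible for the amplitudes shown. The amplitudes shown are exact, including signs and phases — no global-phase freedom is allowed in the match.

It was Z(q0) that produced the state shown.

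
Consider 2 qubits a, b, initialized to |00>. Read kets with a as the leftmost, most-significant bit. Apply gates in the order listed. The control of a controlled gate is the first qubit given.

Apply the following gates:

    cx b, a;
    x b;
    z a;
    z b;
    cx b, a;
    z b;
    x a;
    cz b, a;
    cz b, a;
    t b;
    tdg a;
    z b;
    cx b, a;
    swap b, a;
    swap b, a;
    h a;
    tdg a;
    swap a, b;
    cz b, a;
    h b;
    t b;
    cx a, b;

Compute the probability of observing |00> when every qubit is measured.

A full measurement returns |00> with probability 0. Key observation: the block from step 14 through step 15 cancels to the identity and can be dropped.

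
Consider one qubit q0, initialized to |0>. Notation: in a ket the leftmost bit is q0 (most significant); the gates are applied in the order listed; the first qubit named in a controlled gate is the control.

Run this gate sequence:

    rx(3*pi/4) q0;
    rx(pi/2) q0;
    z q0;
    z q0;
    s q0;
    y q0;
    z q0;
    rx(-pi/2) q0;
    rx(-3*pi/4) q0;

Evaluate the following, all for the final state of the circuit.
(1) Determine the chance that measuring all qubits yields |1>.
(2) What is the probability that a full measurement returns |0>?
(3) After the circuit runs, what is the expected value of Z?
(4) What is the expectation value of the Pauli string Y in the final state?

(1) A full measurement returns |1> with probability 3/4.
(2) Outcome |0> occurs with probability 1/4.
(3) The expectation value of Z is -1/2.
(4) The observable Y averages to -1/2.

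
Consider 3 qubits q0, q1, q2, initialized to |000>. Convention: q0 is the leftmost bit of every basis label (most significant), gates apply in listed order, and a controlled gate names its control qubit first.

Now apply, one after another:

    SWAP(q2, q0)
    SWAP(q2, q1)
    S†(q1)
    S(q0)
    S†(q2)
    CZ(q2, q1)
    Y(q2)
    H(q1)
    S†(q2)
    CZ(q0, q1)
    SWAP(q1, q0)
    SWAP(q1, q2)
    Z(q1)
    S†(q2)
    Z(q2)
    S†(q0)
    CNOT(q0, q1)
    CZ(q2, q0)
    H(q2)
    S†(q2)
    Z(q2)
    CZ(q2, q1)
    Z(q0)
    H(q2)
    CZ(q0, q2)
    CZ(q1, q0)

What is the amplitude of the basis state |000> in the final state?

The final state's coefficient on |000> equals 0.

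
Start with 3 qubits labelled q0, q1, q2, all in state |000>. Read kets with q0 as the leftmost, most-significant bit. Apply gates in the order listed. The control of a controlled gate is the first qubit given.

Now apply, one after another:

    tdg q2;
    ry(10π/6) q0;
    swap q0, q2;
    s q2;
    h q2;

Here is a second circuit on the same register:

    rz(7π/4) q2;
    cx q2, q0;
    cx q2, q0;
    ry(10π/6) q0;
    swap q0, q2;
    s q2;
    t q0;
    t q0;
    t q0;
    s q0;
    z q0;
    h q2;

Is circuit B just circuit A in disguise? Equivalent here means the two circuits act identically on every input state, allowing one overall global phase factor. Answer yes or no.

No, they are not equivalent — no single phase factor reconciles the two unitaries.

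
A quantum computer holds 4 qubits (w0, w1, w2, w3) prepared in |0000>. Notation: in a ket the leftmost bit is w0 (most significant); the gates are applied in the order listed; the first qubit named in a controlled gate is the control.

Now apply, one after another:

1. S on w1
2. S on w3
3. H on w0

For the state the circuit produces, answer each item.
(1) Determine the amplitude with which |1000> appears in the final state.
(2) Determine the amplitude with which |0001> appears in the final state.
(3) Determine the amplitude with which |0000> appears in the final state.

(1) The amplitude on |1000> is sqrt(2)/2.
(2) The amplitude on |0001> is 0.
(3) The final state's coefficient on |0000> equals sqrt(2)/2.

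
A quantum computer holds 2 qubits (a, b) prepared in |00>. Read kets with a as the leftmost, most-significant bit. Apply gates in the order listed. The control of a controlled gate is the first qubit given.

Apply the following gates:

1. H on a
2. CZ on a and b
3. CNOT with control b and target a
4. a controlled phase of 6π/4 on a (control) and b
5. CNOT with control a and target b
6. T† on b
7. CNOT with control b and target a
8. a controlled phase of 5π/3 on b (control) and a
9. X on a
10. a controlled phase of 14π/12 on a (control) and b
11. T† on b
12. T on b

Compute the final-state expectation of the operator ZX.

The observable ZX averages to sqrt(2)/4 + sqrt(6)/4.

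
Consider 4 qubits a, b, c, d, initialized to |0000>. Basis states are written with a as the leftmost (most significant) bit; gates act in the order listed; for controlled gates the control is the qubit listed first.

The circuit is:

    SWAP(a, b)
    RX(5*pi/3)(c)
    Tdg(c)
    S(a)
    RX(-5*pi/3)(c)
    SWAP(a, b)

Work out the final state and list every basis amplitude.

After the circuit, the state carries amplitude 3/4 - exp(3*I*pi/4)/4 on |0000>, sqrt(3)*(-I + exp(I*pi/4))/4 on |0010>, and 0 on every other basis state.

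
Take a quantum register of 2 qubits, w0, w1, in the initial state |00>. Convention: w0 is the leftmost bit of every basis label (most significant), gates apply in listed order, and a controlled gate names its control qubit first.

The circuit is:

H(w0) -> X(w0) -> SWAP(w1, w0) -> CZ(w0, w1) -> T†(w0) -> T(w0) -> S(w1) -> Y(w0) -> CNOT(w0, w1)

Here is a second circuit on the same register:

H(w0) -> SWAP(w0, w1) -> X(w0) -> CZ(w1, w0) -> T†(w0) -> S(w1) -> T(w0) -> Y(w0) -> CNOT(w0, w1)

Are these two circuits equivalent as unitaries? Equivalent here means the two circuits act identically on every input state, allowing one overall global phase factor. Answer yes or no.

No, they are not equivalent — no single phase factor reconciles the two unitaries.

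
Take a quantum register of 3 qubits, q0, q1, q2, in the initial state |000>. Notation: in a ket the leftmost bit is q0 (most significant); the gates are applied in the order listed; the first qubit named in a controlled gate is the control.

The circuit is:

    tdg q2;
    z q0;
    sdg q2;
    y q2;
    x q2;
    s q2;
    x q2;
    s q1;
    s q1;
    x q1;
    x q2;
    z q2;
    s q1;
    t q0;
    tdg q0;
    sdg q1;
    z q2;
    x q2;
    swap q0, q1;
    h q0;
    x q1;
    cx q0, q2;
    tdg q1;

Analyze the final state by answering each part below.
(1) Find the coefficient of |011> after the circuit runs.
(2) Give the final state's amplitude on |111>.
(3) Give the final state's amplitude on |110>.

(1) The amplitude on |011> is sqrt(2)*exp(I*pi/4)/2. Key observation: steps 11-18 multiply out to the identity, so the circuit reduces to the remaining gates.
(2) The final state's coefficient on |111> equals 0.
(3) |110> carries amplitude -sqrt(2)*exp(I*pi/4)/2 in the final state.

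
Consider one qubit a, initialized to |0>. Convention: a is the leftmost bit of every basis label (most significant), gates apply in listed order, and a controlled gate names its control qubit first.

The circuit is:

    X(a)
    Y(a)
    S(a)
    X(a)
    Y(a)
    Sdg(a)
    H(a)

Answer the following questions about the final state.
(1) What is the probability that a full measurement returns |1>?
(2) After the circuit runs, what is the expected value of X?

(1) A full measurement returns |1> with probability 1/2.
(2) The observable X averages to 1.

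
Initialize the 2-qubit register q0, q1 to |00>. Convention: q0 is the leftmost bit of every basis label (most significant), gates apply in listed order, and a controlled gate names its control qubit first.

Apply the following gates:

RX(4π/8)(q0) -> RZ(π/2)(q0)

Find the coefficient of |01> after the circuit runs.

|01> carries amplitude 0 in the final state.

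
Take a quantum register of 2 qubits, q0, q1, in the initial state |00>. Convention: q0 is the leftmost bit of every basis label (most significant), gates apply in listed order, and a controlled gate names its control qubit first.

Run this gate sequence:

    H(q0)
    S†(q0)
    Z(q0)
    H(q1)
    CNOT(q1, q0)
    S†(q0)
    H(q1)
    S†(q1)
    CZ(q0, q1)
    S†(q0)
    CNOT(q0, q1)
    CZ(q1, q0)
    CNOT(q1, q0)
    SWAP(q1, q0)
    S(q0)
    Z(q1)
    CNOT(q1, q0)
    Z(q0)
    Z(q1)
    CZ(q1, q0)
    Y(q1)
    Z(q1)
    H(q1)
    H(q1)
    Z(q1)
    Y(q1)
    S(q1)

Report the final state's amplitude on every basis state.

After the circuit, the state carries amplitude sqrt(2)*(1 + I)/4 on |00>, sqrt(2)*(1 + I)/4 on |01>, sqrt(2)*(1 - I)/4 on |10>, sqrt(2)*(-1 + I)/4 on |11>. Key observation: steps 21-26 multiply out to the identity, so the circuit reduces to the remaining gates.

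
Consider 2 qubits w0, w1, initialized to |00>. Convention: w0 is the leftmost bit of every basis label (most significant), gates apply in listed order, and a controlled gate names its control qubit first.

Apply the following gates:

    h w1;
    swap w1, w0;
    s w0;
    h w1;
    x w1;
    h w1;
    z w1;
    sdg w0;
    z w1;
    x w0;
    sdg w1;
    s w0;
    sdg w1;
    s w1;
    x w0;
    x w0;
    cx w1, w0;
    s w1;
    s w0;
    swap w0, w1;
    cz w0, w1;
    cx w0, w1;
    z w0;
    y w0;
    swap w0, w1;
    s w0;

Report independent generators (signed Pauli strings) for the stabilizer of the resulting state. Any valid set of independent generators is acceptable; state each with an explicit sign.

One valid set of independent stabilizer generators is -YI, -IZ (any independent generating set of the same group is equally correct). Key observation: steps 4-7 multiply out to the identity, so the circuit reduces to the remaining gates.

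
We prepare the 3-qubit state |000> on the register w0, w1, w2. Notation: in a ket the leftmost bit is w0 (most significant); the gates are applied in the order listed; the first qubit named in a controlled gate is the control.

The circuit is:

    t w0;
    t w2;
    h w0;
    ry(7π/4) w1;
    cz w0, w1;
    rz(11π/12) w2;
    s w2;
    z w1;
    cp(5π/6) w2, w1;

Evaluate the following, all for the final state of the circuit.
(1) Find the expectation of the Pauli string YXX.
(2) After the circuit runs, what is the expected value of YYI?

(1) In the final state, YXX has expectation 0.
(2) In the final state, YYI has expectation sqrt(2)/2.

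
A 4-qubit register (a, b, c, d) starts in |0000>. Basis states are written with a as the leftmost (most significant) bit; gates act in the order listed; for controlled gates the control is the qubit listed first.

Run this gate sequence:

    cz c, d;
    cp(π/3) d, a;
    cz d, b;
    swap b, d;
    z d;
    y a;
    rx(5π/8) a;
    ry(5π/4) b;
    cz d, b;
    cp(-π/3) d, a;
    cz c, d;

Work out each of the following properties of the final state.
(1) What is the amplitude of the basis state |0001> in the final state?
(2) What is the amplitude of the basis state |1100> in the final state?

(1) |0001> carries amplitude 0 in the final state.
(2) The final state's coefficient on |1100> equals I*sqrt(sqrt(2) + 2)*cos(5*pi/16)/2.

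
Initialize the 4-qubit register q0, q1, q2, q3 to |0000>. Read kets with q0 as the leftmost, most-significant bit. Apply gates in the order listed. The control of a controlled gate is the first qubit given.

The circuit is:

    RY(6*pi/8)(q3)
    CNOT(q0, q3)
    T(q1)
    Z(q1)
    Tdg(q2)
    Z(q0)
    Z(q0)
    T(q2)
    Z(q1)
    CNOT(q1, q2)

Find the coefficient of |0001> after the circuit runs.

|0001> carries amplitude sqrt(sqrt(2) + 2)/2 in the final state. Key observation: gates 4-9 undo each other exactly, leaving only the rest of the circuit to track.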